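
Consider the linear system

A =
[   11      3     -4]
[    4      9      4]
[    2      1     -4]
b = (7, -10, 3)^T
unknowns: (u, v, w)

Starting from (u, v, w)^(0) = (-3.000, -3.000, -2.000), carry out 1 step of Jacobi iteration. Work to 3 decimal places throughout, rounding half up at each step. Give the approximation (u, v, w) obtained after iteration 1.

Iteration 1:
  u = (7 - (3)·-3.000 - (-4)·-2.000) / (11) = 0.727
  v = (-10 - (4)·-3.000 - (4)·-2.000) / (9) = 1.111
  w = (3 - (2)·-3.000 - (1)·-3.000) / (-4) = -3.000

(0.727, 1.111, -3.000)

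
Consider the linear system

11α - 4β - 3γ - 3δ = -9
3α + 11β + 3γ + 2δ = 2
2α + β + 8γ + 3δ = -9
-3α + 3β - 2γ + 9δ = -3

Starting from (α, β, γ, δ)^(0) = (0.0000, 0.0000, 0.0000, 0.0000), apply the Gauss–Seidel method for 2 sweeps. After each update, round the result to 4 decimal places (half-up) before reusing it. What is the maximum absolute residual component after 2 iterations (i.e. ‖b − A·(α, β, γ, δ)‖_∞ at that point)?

Iteration 1:
  α = (-9 - (-4)·0.0000 - (-3)·0.0000 - (-3)·0.0000) / (11) = -0.8182
  β = (2 - (3)·-0.8182 - (3)·0.0000 - (2)·0.0000) / (11) = 0.4050
  γ = (-9 - (2)·-0.8182 - (1)·0.4050 - (3)·0.0000) / (8) = -0.9711
  δ = (-3 - (-3)·-0.8182 - (3)·0.4050 - (-2)·-0.9711) / (9) = -0.9569
Iteration 2:
  α = (-9 - (-4)·0.4050 - (-3)·-0.9711 - (-3)·-0.9569) / (11) = -1.1967
  β = (2 - (3)·-1.1967 - (3)·-0.9711 - (2)·-0.9569) / (11) = 0.9470
  γ = (-9 - (2)·-1.1967 - (1)·0.9470 - (3)·-0.9569) / (8) = -0.5854
  δ = (-3 - (-3)·-1.1967 - (3)·0.9470 - (-2)·-0.5854) / (9) = -1.1780
Residual b − A·x = (2.6615, -0.7147, 0.6636, 0.0001); ∞-norm = 2.6615

2.6615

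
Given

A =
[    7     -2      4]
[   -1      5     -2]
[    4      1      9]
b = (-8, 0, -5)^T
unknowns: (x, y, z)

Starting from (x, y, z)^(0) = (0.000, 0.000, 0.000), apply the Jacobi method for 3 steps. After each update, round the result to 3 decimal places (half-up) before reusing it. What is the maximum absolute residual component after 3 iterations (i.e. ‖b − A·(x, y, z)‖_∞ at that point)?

1.411

Iteration 1:
  x = (-8 - (-2)·0.000 - (4)·0.000) / (7) = -1.143
  y = (0 - (-1)·0.000 - (-2)·0.000) / (5) = 0.000
  z = (-5 - (4)·0.000 - (1)·0.000) / (9) = -0.556
Iteration 2:
  x = (-8 - (-2)·0.000 - (4)·-0.556) / (7) = -0.825
  y = (0 - (-1)·-1.143 - (-2)·-0.556) / (5) = -0.451
  z = (-5 - (4)·-1.143 - (1)·0.000) / (9) = -0.048
Iteration 3:
  x = (-8 - (-2)·-0.451 - (4)·-0.048) / (7) = -1.244
  y = (0 - (-1)·-0.825 - (-2)·-0.048) / (5) = -0.184
  z = (-5 - (4)·-0.825 - (1)·-0.451) / (9) = -0.139
Residual b − A·x = (0.896, -0.602, 1.411); ∞-norm = 1.411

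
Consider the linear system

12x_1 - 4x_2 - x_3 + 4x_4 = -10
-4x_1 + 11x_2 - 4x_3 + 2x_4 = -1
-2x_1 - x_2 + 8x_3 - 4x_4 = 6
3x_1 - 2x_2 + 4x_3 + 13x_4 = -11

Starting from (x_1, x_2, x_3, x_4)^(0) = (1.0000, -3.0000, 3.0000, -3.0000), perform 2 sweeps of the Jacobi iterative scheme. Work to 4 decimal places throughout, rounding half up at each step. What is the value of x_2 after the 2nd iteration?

Iteration 1:
  x_1 = (-10 - (-4)·-3.0000 - (-1)·3.0000 - (4)·-3.0000) / (12) = -0.5833
  x_2 = (-1 - (-4)·1.0000 - (-4)·3.0000 - (2)·-3.0000) / (11) = 1.9091
  x_3 = (6 - (-2)·1.0000 - (-1)·-3.0000 - (-4)·-3.0000) / (8) = -0.8750
  x_4 = (-11 - (3)·1.0000 - (-2)·-3.0000 - (4)·3.0000) / (13) = -2.4615
Iteration 2:
  x_1 = (-10 - (-4)·1.9091 - (-1)·-0.8750 - (4)·-2.4615) / (12) = 0.5506
  x_2 = (-1 - (-4)·-0.5833 - (-4)·-0.8750 - (2)·-2.4615) / (11) = -0.1737
  x_3 = (6 - (-2)·-0.5833 - (-1)·1.9091 - (-4)·-2.4615) / (8) = -0.3879
  x_4 = (-11 - (3)·-0.5833 - (-2)·1.9091 - (4)·-0.8750) / (13) = -0.1486

-0.1737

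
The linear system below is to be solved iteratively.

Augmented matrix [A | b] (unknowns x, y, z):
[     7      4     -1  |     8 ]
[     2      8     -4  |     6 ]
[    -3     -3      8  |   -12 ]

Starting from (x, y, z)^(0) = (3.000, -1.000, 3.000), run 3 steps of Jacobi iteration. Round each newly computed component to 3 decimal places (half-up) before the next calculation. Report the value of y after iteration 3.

0.638

Iteration 1:
  x = (8 - (4)·-1.000 - (-1)·3.000) / (7) = 2.143
  y = (6 - (2)·3.000 - (-4)·3.000) / (8) = 1.500
  z = (-12 - (-3)·3.000 - (-3)·-1.000) / (8) = -0.750
Iteration 2:
  x = (8 - (4)·1.500 - (-1)·-0.750) / (7) = 0.179
  y = (6 - (2)·2.143 - (-4)·-0.750) / (8) = -0.161
  z = (-12 - (-3)·2.143 - (-3)·1.500) / (8) = -0.134
Iteration 3:
  x = (8 - (4)·-0.161 - (-1)·-0.134) / (7) = 1.216
  y = (6 - (2)·0.179 - (-4)·-0.134) / (8) = 0.638
  z = (-12 - (-3)·0.179 - (-3)·-0.161) / (8) = -1.493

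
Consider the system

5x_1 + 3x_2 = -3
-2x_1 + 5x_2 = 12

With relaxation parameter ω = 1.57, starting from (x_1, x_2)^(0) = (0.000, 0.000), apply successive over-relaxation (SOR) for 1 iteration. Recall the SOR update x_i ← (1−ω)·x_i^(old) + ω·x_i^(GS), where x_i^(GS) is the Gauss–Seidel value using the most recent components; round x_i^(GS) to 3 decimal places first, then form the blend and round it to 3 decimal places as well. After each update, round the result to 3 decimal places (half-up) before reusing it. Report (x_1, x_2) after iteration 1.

Iteration 1:
  x_1: GS value = (-3 - (3)·0.000) / (5) = -0.600;  x_1 ← (1−ω)·0.000 + ω·-0.600 = -0.942
  x_2: GS value = (12 - (-2)·-0.942) / (5) = 2.023;  x_2 ← (1−ω)·0.000 + ω·2.023 = 3.176

(-0.942, 3.176)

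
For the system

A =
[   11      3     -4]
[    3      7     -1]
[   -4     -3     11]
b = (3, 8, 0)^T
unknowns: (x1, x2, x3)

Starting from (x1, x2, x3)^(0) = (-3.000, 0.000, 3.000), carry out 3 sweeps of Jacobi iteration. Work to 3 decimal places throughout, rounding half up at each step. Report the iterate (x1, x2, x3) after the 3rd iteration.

(0.627, 1.712, -0.219)

Iteration 1:
  x1 = (3 - (3)·0.000 - (-4)·3.000) / (11) = 1.364
  x2 = (8 - (3)·-3.000 - (-1)·3.000) / (7) = 2.857
  x3 = (0 - (-4)·-3.000 - (-3)·0.000) / (11) = -1.091
Iteration 2:
  x1 = (3 - (3)·2.857 - (-4)·-1.091) / (11) = -0.903
  x2 = (8 - (3)·1.364 - (-1)·-1.091) / (7) = 0.402
  x3 = (0 - (-4)·1.364 - (-3)·2.857) / (11) = 1.275
Iteration 3:
  x1 = (3 - (3)·0.402 - (-4)·1.275) / (11) = 0.627
  x2 = (8 - (3)·-0.903 - (-1)·1.275) / (7) = 1.712
  x3 = (0 - (-4)·-0.903 - (-3)·0.402) / (11) = -0.219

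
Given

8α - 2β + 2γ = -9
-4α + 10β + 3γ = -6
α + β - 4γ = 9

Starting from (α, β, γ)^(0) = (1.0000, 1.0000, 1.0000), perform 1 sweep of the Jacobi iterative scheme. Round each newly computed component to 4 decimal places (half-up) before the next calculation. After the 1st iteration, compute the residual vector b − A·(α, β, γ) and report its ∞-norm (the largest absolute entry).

Iteration 1:
  α = (-9 - (-2)·1.0000 - (2)·1.0000) / (8) = -1.1250
  β = (-6 - (-4)·1.0000 - (3)·1.0000) / (10) = -0.5000
  γ = (9 - (1)·1.0000 - (1)·1.0000) / (-4) = -1.7500
Residual b − A·x = (2.5000, -0.2500, 3.6250); ∞-norm = 3.6250

3.6250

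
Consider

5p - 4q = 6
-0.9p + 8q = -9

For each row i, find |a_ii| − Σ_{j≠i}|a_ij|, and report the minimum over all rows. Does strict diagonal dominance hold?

row 1: |5| − (4) = 1
row 2: |8| − (0.9) = 7.1
minimum over rows = 1 → strictly diagonally dominant (convergence guaranteed)

1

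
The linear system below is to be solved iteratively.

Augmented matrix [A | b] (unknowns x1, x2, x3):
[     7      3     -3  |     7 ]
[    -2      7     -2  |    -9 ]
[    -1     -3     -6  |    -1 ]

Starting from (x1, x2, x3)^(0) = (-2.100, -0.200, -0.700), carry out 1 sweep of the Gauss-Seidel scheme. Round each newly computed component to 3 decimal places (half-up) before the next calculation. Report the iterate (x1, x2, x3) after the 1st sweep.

Iteration 1:
  x1 = (7 - (3)·-0.200 - (-3)·-0.700) / (7) = 0.786
  x2 = (-9 - (-2)·0.786 - (-2)·-0.700) / (7) = -1.261
  x3 = (-1 - (-1)·0.786 - (-3)·-1.261) / (-6) = 0.666

(0.786, -1.261, 0.666)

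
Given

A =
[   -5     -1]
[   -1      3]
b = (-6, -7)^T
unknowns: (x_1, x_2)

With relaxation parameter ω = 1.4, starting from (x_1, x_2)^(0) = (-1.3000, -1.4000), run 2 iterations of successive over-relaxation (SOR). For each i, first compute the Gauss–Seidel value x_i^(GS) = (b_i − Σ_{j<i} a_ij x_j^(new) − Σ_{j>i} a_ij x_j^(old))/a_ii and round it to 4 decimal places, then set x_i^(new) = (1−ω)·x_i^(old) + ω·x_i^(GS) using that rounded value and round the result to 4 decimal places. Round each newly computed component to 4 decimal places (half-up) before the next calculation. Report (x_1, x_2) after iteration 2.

Iteration 1:
  x_1: GS value = (-6 - (-1)·-1.4000) / (-5) = 1.4800;  x_1 ← (1−ω)·-1.3000 + ω·1.4800 = 2.5920
  x_2: GS value = (-7 - (-1)·2.5920) / (3) = -1.4693;  x_2 ← (1−ω)·-1.4000 + ω·-1.4693 = -1.4970
Iteration 2:
  x_1: GS value = (-6 - (-1)·-1.4970) / (-5) = 1.4994;  x_1 ← (1−ω)·2.5920 + ω·1.4994 = 1.0624
  x_2: GS value = (-7 - (-1)·1.0624) / (3) = -1.9792;  x_2 ← (1−ω)·-1.4970 + ω·-1.9792 = -2.1721

(1.0624, -2.1721)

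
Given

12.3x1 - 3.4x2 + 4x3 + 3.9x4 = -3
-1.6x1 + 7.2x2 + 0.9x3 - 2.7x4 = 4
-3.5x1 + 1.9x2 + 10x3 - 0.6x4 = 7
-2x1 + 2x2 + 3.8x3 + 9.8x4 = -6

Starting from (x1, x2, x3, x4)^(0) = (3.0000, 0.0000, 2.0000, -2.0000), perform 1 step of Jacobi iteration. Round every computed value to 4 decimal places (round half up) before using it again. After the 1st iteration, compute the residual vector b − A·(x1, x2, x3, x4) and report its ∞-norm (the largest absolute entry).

Iteration 1:
  x1 = (-3 - (-3.4)·0.0000 - (4)·2.0000 - (3.9)·-2.0000) / (12.3) = -0.2602
  x2 = (4 - (-1.6)·3.0000 - (0.9)·2.0000 - (-2.7)·-2.0000) / (7.2) = 0.2222
  x3 = (7 - (-3.5)·3.0000 - (1.9)·0.0000 - (-0.6)·-2.0000) / (10) = 1.6300
  x4 = (-6 - (-2)·3.0000 - (2)·0.0000 - (3.8)·2.0000) / (9.8) = -0.7755
Residual b − A·x = (-2.5396, -1.5770, -11.0982, -5.5589); ∞-norm = 11.0982

11.0982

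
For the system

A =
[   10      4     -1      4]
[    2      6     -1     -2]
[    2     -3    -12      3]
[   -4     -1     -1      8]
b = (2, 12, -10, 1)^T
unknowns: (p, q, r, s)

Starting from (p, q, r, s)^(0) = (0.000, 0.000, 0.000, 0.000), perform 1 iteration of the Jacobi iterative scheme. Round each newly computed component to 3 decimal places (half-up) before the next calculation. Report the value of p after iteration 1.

Iteration 1:
  p = (2 - (4)·0.000 - (-1)·0.000 - (4)·0.000) / (10) = 0.200
  q = (12 - (2)·0.000 - (-1)·0.000 - (-2)·0.000) / (6) = 2.000
  r = (-10 - (2)·0.000 - (-3)·0.000 - (3)·0.000) / (-12) = 0.833
  s = (1 - (-4)·0.000 - (-1)·0.000 - (-1)·0.000) / (8) = 0.125

0.200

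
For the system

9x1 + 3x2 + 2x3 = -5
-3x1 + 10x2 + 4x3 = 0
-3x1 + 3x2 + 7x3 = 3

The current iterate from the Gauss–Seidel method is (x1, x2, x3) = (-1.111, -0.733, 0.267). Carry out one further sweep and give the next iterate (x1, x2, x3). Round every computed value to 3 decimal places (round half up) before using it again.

One sweep:
  x1 = (-5 - (3)·-0.733 - (2)·0.267) / (9) = -0.371
  x2 = (0 - (-3)·-0.371 - (4)·0.267) / (10) = -0.218
  x3 = (3 - (-3)·-0.371 - (3)·-0.218) / (7) = 0.363

(-0.371, -0.218, 0.363)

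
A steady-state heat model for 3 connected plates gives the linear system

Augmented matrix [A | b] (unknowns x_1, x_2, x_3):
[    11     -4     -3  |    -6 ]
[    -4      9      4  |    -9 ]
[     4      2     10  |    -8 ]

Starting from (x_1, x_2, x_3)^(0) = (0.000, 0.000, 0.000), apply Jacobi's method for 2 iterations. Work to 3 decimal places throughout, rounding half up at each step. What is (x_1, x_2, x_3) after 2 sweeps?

(-1.127, -0.887, -0.382)

Iteration 1:
  x_1 = (-6 - (-4)·0.000 - (-3)·0.000) / (11) = -0.545
  x_2 = (-9 - (-4)·0.000 - (4)·0.000) / (9) = -1.000
  x_3 = (-8 - (4)·0.000 - (2)·0.000) / (10) = -0.800
Iteration 2:
  x_1 = (-6 - (-4)·-1.000 - (-3)·-0.800) / (11) = -1.127
  x_2 = (-9 - (-4)·-0.545 - (4)·-0.800) / (9) = -0.887
  x_3 = (-8 - (4)·-0.545 - (2)·-1.000) / (10) = -0.382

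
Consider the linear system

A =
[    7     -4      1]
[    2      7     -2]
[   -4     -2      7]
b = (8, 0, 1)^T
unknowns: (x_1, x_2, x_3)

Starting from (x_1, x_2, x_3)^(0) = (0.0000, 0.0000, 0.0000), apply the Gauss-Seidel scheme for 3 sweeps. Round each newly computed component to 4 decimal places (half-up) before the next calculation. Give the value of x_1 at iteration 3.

Iteration 1:
  x_1 = (8 - (-4)·0.0000 - (1)·0.0000) / (7) = 1.1429
  x_2 = (0 - (2)·1.1429 - (-2)·0.0000) / (7) = -0.3265
  x_3 = (1 - (-4)·1.1429 - (-2)·-0.3265) / (7) = 0.7027
Iteration 2:
  x_1 = (8 - (-4)·-0.3265 - (1)·0.7027) / (7) = 0.8559
  x_2 = (0 - (2)·0.8559 - (-2)·0.7027) / (7) = -0.0438
  x_3 = (1 - (-4)·0.8559 - (-2)·-0.0438) / (7) = 0.6194
Iteration 3:
  x_1 = (8 - (-4)·-0.0438 - (1)·0.6194) / (7) = 1.0293
  x_2 = (0 - (2)·1.0293 - (-2)·0.6194) / (7) = -0.1171
  x_3 = (1 - (-4)·1.0293 - (-2)·-0.1171) / (7) = 0.6976

1.0293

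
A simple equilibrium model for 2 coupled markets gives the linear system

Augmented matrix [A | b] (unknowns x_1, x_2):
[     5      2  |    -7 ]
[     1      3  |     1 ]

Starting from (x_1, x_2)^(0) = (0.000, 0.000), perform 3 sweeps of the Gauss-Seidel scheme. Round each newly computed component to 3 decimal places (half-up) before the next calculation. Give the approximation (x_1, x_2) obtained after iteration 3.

(-1.763, 0.921)

Iteration 1:
  x_1 = (-7 - (2)·0.000) / (5) = -1.400
  x_2 = (1 - (1)·-1.400) / (3) = 0.800
Iteration 2:
  x_1 = (-7 - (2)·0.800) / (5) = -1.720
  x_2 = (1 - (1)·-1.720) / (3) = 0.907
Iteration 3:
  x_1 = (-7 - (2)·0.907) / (5) = -1.763
  x_2 = (1 - (1)·-1.763) / (3) = 0.921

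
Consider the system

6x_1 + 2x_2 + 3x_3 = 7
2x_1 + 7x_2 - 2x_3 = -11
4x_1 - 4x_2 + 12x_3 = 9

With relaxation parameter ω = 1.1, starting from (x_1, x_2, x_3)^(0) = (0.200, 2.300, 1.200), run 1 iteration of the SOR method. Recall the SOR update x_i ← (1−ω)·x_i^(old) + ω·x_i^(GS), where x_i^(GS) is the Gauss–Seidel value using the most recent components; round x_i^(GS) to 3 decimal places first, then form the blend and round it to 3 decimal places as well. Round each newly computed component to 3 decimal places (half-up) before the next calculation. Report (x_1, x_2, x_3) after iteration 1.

(-0.240, -1.506, 0.241)

Iteration 1:
  x_1: GS value = (7 - (2)·2.300 - (3)·1.200) / (6) = -0.200;  x_1 ← (1−ω)·0.200 + ω·-0.200 = -0.240
  x_2: GS value = (-11 - (2)·-0.240 - (-2)·1.200) / (7) = -1.160;  x_2 ← (1−ω)·2.300 + ω·-1.160 = -1.506
  x_3: GS value = (9 - (4)·-0.240 - (-4)·-1.506) / (12) = 0.328;  x_3 ← (1−ω)·1.200 + ω·0.328 = 0.241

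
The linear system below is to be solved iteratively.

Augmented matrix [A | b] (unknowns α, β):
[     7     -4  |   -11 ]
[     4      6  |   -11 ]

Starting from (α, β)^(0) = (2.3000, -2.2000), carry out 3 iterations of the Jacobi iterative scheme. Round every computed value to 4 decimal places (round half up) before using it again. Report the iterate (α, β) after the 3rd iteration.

Iteration 1:
  α = (-11 - (-4)·-2.2000) / (7) = -2.8286
  β = (-11 - (4)·2.3000) / (6) = -3.3667
Iteration 2:
  α = (-11 - (-4)·-3.3667) / (7) = -3.4953
  β = (-11 - (4)·-2.8286) / (6) = 0.0524
Iteration 3:
  α = (-11 - (-4)·0.0524) / (7) = -1.5415
  β = (-11 - (4)·-3.4953) / (6) = 0.4969

(-1.5415, 0.4969)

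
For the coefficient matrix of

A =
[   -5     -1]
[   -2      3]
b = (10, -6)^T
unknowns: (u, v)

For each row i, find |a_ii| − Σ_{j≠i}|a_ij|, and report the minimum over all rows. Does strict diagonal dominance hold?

1

row 1: |-5| − (1) = 4
row 2: |3| − (2) = 1
minimum over rows = 1 → strictly diagonally dominant (convergence guaranteed)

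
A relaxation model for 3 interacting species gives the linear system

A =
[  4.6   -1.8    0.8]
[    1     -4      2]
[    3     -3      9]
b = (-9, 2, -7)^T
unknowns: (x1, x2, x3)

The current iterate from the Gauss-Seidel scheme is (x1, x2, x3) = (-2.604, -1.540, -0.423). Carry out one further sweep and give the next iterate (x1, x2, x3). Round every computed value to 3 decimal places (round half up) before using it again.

One sweep:
  x1 = (-9 - (-1.8)·-1.540 - (0.8)·-0.423) / (4.6) = -2.486
  x2 = (2 - (1)·-2.486 - (2)·-0.423) / (-4) = -1.333
  x3 = (-7 - (3)·-2.486 - (-3)·-1.333) / (9) = -0.393

(-2.486, -1.333, -0.393)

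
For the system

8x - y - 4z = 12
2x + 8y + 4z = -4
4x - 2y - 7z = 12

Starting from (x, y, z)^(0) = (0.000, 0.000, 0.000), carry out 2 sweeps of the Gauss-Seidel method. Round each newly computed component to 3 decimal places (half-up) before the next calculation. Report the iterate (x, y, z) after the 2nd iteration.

(1.087, -0.468, -0.959)

Iteration 1:
  x = (12 - (-1)·0.000 - (-4)·0.000) / (8) = 1.500
  y = (-4 - (2)·1.500 - (4)·0.000) / (8) = -0.875
  z = (12 - (4)·1.500 - (-2)·-0.875) / (-7) = -0.607
Iteration 2:
  x = (12 - (-1)·-0.875 - (-4)·-0.607) / (8) = 1.087
  y = (-4 - (2)·1.087 - (4)·-0.607) / (8) = -0.468
  z = (12 - (4)·1.087 - (-2)·-0.468) / (-7) = -0.959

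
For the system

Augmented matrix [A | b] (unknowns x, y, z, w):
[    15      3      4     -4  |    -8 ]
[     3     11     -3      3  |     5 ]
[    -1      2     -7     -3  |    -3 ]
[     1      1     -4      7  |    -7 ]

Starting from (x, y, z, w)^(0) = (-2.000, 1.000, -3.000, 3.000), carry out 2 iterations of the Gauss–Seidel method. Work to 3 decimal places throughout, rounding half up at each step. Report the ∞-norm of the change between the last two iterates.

Iteration 1:
  x = (-8 - (3)·1.000 - (4)·-3.000 - (-4)·3.000) / (15) = 0.867
  y = (5 - (3)·0.867 - (-3)·-3.000 - (3)·3.000) / (11) = -1.418
  z = (-3 - (-1)·0.867 - (2)·-1.418 - (-3)·3.000) / (-7) = -1.386
  w = (-7 - (1)·0.867 - (1)·-1.418 - (-4)·-1.386) / (7) = -1.713
Iteration 2:
  x = (-8 - (3)·-1.418 - (4)·-1.386 - (-4)·-1.713) / (15) = -0.337
  y = (5 - (3)·-0.337 - (-3)·-1.386 - (3)·-1.713) / (11) = 0.636
  z = (-3 - (-1)·-0.337 - (2)·0.636 - (-3)·-1.713) / (-7) = 1.393
  w = (-7 - (1)·-0.337 - (1)·0.636 - (-4)·1.393) / (7) = -0.247
Change: (-1.204, 2.054, 2.779, 1.466) → max |·| = 2.779

2.779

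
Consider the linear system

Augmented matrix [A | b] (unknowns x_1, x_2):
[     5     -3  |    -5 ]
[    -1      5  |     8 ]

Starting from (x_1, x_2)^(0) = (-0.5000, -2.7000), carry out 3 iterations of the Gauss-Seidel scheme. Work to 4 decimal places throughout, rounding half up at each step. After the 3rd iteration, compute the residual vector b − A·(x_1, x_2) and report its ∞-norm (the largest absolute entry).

0.1630

Iteration 1:
  x_1 = (-5 - (-3)·-2.7000) / (5) = -2.6200
  x_2 = (8 - (-1)·-2.6200) / (5) = 1.0760
Iteration 2:
  x_1 = (-5 - (-3)·1.0760) / (5) = -0.3544
  x_2 = (8 - (-1)·-0.3544) / (5) = 1.5291
Iteration 3:
  x_1 = (-5 - (-3)·1.5291) / (5) = -0.0825
  x_2 = (8 - (-1)·-0.0825) / (5) = 1.5835
Residual b − A·x = (0.1630, 0.0000); ∞-norm = 0.1630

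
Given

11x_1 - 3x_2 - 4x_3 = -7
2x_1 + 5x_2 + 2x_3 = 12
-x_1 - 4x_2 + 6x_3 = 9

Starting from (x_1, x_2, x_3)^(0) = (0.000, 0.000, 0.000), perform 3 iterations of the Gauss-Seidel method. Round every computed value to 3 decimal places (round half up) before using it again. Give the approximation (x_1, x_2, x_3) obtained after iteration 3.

(0.314, 1.421, 2.500)

Iteration 1:
  x_1 = (-7 - (-3)·0.000 - (-4)·0.000) / (11) = -0.636
  x_2 = (12 - (2)·-0.636 - (2)·0.000) / (5) = 2.654
  x_3 = (9 - (-1)·-0.636 - (-4)·2.654) / (6) = 3.163
Iteration 2:
  x_1 = (-7 - (-3)·2.654 - (-4)·3.163) / (11) = 1.238
  x_2 = (12 - (2)·1.238 - (2)·3.163) / (5) = 0.640
  x_3 = (9 - (-1)·1.238 - (-4)·0.640) / (6) = 2.133
Iteration 3:
  x_1 = (-7 - (-3)·0.640 - (-4)·2.133) / (11) = 0.314
  x_2 = (12 - (2)·0.314 - (2)·2.133) / (5) = 1.421
  x_3 = (9 - (-1)·0.314 - (-4)·1.421) / (6) = 2.500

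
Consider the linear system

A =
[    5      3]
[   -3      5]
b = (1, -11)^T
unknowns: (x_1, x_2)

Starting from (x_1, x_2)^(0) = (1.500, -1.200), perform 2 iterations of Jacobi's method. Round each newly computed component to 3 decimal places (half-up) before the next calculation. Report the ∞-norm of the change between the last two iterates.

Iteration 1:
  x_1 = (1 - (3)·-1.200) / (5) = 0.920
  x_2 = (-11 - (-3)·1.500) / (5) = -1.300
Iteration 2:
  x_1 = (1 - (3)·-1.300) / (5) = 0.980
  x_2 = (-11 - (-3)·0.920) / (5) = -1.648
Change: (0.060, -0.348) → max |·| = 0.348

0.348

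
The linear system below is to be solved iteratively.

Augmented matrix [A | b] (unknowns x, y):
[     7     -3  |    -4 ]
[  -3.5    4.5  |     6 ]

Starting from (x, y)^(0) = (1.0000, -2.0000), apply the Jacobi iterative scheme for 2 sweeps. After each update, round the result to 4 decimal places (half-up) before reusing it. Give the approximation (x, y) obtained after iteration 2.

(0.3333, 0.2222)

Iteration 1:
  x = (-4 - (-3)·-2.0000) / (7) = -1.4286
  y = (6 - (-3.5)·1.0000) / (4.5) = 2.1111
Iteration 2:
  x = (-4 - (-3)·2.1111) / (7) = 0.3333
  y = (6 - (-3.5)·-1.4286) / (4.5) = 0.2222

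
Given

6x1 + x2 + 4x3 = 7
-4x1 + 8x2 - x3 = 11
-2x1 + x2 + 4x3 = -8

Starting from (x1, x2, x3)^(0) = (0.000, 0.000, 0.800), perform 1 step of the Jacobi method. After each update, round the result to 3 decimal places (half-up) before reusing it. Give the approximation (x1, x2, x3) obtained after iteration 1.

Iteration 1:
  x1 = (7 - (1)·0.000 - (4)·0.800) / (6) = 0.633
  x2 = (11 - (-4)·0.000 - (-1)·0.800) / (8) = 1.475
  x3 = (-8 - (-2)·0.000 - (1)·0.000) / (4) = -2.000

(0.633, 1.475, -2.000)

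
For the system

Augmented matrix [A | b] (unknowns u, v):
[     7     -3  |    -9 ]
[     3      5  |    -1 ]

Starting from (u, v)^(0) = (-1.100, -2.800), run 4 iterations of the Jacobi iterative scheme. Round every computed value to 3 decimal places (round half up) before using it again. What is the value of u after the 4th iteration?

-1.092

Iteration 1:
  u = (-9 - (-3)·-2.800) / (7) = -2.486
  v = (-1 - (3)·-1.100) / (5) = 0.460
Iteration 2:
  u = (-9 - (-3)·0.460) / (7) = -1.089
  v = (-1 - (3)·-2.486) / (5) = 1.292
Iteration 3:
  u = (-9 - (-3)·1.292) / (7) = -0.732
  v = (-1 - (3)·-1.089) / (5) = 0.453
Iteration 4:
  u = (-9 - (-3)·0.453) / (7) = -1.092
  v = (-1 - (3)·-0.732) / (5) = 0.239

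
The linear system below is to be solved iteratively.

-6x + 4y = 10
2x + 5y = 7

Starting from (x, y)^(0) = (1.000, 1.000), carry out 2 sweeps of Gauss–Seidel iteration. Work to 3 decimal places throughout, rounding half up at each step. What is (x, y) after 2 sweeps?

(-0.467, 1.587)

Iteration 1:
  x = (10 - (4)·1.000) / (-6) = -1.000
  y = (7 - (2)·-1.000) / (5) = 1.800
Iteration 2:
  x = (10 - (4)·1.800) / (-6) = -0.467
  y = (7 - (2)·-0.467) / (5) = 1.587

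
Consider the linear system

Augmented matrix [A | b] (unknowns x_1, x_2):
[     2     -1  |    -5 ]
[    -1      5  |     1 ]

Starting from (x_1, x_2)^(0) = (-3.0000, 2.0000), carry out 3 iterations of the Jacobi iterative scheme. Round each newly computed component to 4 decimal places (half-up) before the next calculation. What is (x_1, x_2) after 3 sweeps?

(-2.5500, -0.3400)

Iteration 1:
  x_1 = (-5 - (-1)·2.0000) / (2) = -1.5000
  x_2 = (1 - (-1)·-3.0000) / (5) = -0.4000
Iteration 2:
  x_1 = (-5 - (-1)·-0.4000) / (2) = -2.7000
  x_2 = (1 - (-1)·-1.5000) / (5) = -0.1000
Iteration 3:
  x_1 = (-5 - (-1)·-0.1000) / (2) = -2.5500
  x_2 = (1 - (-1)·-2.7000) / (5) = -0.3400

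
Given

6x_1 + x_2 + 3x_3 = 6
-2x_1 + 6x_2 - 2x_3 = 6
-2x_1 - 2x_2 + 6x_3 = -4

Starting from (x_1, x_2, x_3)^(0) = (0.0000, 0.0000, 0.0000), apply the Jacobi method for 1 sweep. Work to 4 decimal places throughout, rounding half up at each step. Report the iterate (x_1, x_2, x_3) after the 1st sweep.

(1.0000, 1.0000, -0.6667)

Iteration 1:
  x_1 = (6 - (1)·0.0000 - (3)·0.0000) / (6) = 1.0000
  x_2 = (6 - (-2)·0.0000 - (-2)·0.0000) / (6) = 1.0000
  x_3 = (-4 - (-2)·0.0000 - (-2)·0.0000) / (6) = -0.6667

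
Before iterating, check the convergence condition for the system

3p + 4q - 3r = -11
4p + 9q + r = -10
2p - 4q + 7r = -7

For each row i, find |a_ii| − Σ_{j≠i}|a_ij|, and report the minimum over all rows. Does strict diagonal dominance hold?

row 1: |3| − (4+3) = -4
row 2: |9| − (4+1) = 4
row 3: |7| − (2+4) = 1
minimum over rows = -4 → not strictly diagonally dominant

-4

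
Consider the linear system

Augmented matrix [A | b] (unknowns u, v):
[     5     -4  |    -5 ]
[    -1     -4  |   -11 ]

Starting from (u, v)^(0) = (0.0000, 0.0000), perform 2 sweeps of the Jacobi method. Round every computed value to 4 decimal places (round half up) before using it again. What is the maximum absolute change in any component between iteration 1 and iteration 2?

2.2000

Iteration 1:
  u = (-5 - (-4)·0.0000) / (5) = -1.0000
  v = (-11 - (-1)·0.0000) / (-4) = 2.7500
Iteration 2:
  u = (-5 - (-4)·2.7500) / (5) = 1.2000
  v = (-11 - (-1)·-1.0000) / (-4) = 3.0000
Change: (2.2000, 0.2500) → max |·| = 2.2000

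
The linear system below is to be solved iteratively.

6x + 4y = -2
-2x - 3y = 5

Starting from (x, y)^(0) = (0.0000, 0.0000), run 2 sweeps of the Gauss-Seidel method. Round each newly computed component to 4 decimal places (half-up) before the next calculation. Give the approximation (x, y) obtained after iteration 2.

(0.6297, -2.0865)

Iteration 1:
  x = (-2 - (4)·0.0000) / (6) = -0.3333
  y = (5 - (-2)·-0.3333) / (-3) = -1.4445
Iteration 2:
  x = (-2 - (4)·-1.4445) / (6) = 0.6297
  y = (5 - (-2)·0.6297) / (-3) = -2.0865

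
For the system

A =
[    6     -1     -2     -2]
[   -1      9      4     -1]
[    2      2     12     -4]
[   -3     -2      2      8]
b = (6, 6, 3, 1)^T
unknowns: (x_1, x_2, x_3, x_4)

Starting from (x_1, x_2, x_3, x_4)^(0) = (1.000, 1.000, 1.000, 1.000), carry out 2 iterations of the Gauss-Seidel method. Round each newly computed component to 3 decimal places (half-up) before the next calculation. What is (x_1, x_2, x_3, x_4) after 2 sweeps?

(1.452, 0.844, 0.167, 0.839)

Iteration 1:
  x_1 = (6 - (-1)·1.000 - (-2)·1.000 - (-2)·1.000) / (6) = 1.833
  x_2 = (6 - (-1)·1.833 - (4)·1.000 - (-1)·1.000) / (9) = 0.537
  x_3 = (3 - (2)·1.833 - (2)·0.537 - (-4)·1.000) / (12) = 0.188
  x_4 = (1 - (-3)·1.833 - (-2)·0.537 - (2)·0.188) / (8) = 0.900
Iteration 2:
  x_1 = (6 - (-1)·0.537 - (-2)·0.188 - (-2)·0.900) / (6) = 1.452
  x_2 = (6 - (-1)·1.452 - (4)·0.188 - (-1)·0.900) / (9) = 0.844
  x_3 = (3 - (2)·1.452 - (2)·0.844 - (-4)·0.900) / (12) = 0.167
  x_4 = (1 - (-3)·1.452 - (-2)·0.844 - (2)·0.167) / (8) = 0.839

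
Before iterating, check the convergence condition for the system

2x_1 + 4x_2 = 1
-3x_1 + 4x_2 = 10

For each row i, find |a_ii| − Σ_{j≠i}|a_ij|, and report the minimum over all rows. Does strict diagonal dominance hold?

row 1: |2| − (4) = -2
row 2: |4| − (3) = 1
minimum over rows = -2 → not strictly diagonally dominant

-2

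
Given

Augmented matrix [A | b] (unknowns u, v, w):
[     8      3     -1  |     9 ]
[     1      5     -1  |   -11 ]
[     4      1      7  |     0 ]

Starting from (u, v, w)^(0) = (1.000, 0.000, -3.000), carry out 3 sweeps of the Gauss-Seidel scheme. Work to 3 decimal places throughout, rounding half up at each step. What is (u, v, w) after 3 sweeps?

Iteration 1:
  u = (9 - (3)·0.000 - (-1)·-3.000) / (8) = 0.750
  v = (-11 - (1)·0.750 - (-1)·-3.000) / (5) = -2.950
  w = (0 - (4)·0.750 - (1)·-2.950) / (7) = -0.007
Iteration 2:
  u = (9 - (3)·-2.950 - (-1)·-0.007) / (8) = 2.230
  v = (-11 - (1)·2.230 - (-1)·-0.007) / (5) = -2.647
  w = (0 - (4)·2.230 - (1)·-2.647) / (7) = -0.896
Iteration 3:
  u = (9 - (3)·-2.647 - (-1)·-0.896) / (8) = 2.006
  v = (-11 - (1)·2.006 - (-1)·-0.896) / (5) = -2.780
  w = (0 - (4)·2.006 - (1)·-2.780) / (7) = -0.749

(2.006, -2.780, -0.749)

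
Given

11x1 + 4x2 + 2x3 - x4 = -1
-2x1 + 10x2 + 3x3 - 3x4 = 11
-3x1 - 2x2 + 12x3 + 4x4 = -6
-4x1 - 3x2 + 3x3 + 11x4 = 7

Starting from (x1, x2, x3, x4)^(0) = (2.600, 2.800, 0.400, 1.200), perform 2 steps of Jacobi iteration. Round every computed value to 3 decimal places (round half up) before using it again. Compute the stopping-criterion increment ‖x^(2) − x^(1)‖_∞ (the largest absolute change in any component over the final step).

Iteration 1:
  x1 = (-1 - (4)·2.800 - (2)·0.400 - (-1)·1.200) / (11) = -1.073
  x2 = (11 - (-2)·2.600 - (3)·0.400 - (-3)·1.200) / (10) = 1.860
  x3 = (-6 - (-3)·2.600 - (-2)·2.800 - (4)·1.200) / (12) = 0.217
  x4 = (7 - (-4)·2.600 - (-3)·2.800 - (3)·0.400) / (11) = 2.236
Iteration 2:
  x1 = (-1 - (4)·1.860 - (2)·0.217 - (-1)·2.236) / (11) = -0.603
  x2 = (11 - (-2)·-1.073 - (3)·0.217 - (-3)·2.236) / (10) = 1.491
  x3 = (-6 - (-3)·-1.073 - (-2)·1.860 - (4)·2.236) / (12) = -1.204
  x4 = (7 - (-4)·-1.073 - (-3)·1.860 - (3)·0.217) / (11) = 0.694
Change: (0.470, -0.369, -1.421, -1.542) → max |·| = 1.542

1.542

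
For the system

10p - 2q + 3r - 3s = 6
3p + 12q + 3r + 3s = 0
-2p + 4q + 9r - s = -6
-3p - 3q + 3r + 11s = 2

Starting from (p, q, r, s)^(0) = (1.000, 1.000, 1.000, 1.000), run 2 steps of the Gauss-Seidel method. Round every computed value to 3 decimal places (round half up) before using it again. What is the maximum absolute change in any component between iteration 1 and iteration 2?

Iteration 1:
  p = (6 - (-2)·1.000 - (3)·1.000 - (-3)·1.000) / (10) = 0.800
  q = (0 - (3)·0.800 - (3)·1.000 - (3)·1.000) / (12) = -0.700
  r = (-6 - (-2)·0.800 - (4)·-0.700 - (-1)·1.000) / (9) = -0.067
  s = (2 - (-3)·0.800 - (-3)·-0.700 - (3)·-0.067) / (11) = 0.227
Iteration 2:
  p = (6 - (-2)·-0.700 - (3)·-0.067 - (-3)·0.227) / (10) = 0.548
  q = (0 - (3)·0.548 - (3)·-0.067 - (3)·0.227) / (12) = -0.177
  r = (-6 - (-2)·0.548 - (4)·-0.177 - (-1)·0.227) / (9) = -0.441
  s = (2 - (-3)·0.548 - (-3)·-0.177 - (3)·-0.441) / (11) = 0.403
Change: (-0.252, 0.523, -0.374, 0.176) → max |·| = 0.523

0.523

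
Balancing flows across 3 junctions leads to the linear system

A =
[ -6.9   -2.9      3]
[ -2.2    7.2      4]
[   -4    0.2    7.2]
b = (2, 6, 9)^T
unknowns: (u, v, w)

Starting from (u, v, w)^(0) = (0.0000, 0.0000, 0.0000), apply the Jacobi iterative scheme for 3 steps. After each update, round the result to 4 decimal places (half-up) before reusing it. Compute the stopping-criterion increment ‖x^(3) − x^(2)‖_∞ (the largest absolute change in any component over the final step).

0.2490

Iteration 1:
  u = (2 - (-2.9)·0.0000 - (3)·0.0000) / (-6.9) = -0.2899
  v = (6 - (-2.2)·0.0000 - (4)·0.0000) / (7.2) = 0.8333
  w = (9 - (-4)·0.0000 - (0.2)·0.0000) / (7.2) = 1.2500
Iteration 2:
  u = (2 - (-2.9)·0.8333 - (3)·1.2500) / (-6.9) = -0.0966
  v = (6 - (-2.2)·-0.2899 - (4)·1.2500) / (7.2) = 0.0503
  w = (9 - (-4)·-0.2899 - (0.2)·0.8333) / (7.2) = 1.0658
Iteration 3:
  u = (2 - (-2.9)·0.0503 - (3)·1.0658) / (-6.9) = 0.1524
  v = (6 - (-2.2)·-0.0966 - (4)·1.0658) / (7.2) = 0.2117
  w = (9 - (-4)·-0.0966 - (0.2)·0.0503) / (7.2) = 1.1949
Change: (0.2490, 0.1614, 0.1291) → max |·| = 0.2490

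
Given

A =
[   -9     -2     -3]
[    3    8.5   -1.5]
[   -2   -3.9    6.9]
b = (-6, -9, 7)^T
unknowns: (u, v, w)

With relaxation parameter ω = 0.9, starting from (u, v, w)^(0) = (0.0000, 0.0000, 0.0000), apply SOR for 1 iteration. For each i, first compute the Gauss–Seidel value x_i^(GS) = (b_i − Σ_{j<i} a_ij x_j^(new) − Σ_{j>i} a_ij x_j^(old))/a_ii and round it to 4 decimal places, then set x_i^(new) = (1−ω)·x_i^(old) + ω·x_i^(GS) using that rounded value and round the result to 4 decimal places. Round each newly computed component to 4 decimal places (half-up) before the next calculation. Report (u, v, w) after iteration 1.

(0.6000, -1.1435, 0.4879)

Iteration 1:
  u: GS value = (-6 - (-2)·0.0000 - (-3)·0.0000) / (-9) = 0.6667;  u ← (1−ω)·0.0000 + ω·0.6667 = 0.6000
  v: GS value = (-9 - (3)·0.6000 - (-1.5)·0.0000) / (8.5) = -1.2706;  v ← (1−ω)·0.0000 + ω·-1.2706 = -1.1435
  w: GS value = (7 - (-2)·0.6000 - (-3.9)·-1.1435) / (6.9) = 0.5421;  w ← (1−ω)·0.0000 + ω·0.5421 = 0.4879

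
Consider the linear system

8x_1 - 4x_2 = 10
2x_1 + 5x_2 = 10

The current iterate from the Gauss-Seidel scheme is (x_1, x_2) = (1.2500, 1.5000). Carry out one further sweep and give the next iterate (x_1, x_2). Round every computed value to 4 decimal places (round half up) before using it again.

One sweep:
  x_1 = (10 - (-4)·1.5000) / (8) = 2.0000
  x_2 = (10 - (2)·2.0000) / (5) = 1.2000

(2.0000, 1.2000)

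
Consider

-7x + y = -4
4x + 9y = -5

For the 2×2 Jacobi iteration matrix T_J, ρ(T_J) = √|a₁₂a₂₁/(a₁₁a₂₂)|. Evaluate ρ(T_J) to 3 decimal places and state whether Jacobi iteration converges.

a₁₂a₂₁/(a₁₁a₂₂) = (1)·(4) / ((-7)·(9)) = -0.063492
ρ = √|-0.063492| = √0.063492 = 0.252
ρ < 1, so Jacobi converges

0.252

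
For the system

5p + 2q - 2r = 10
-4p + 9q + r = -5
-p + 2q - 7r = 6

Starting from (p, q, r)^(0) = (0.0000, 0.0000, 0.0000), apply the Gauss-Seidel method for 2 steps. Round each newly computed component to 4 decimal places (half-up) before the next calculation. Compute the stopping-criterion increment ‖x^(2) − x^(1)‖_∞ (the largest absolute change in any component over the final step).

0.5524

Iteration 1:
  p = (10 - (2)·0.0000 - (-2)·0.0000) / (5) = 2.0000
  q = (-5 - (-4)·2.0000 - (1)·0.0000) / (9) = 0.3333
  r = (6 - (-1)·2.0000 - (2)·0.3333) / (-7) = -1.0476
Iteration 2:
  p = (10 - (2)·0.3333 - (-2)·-1.0476) / (5) = 1.4476
  q = (-5 - (-4)·1.4476 - (1)·-1.0476) / (9) = 0.2042
  r = (6 - (-1)·1.4476 - (2)·0.2042) / (-7) = -1.0056
Change: (-0.5524, -0.1291, 0.0420) → max |·| = 0.5524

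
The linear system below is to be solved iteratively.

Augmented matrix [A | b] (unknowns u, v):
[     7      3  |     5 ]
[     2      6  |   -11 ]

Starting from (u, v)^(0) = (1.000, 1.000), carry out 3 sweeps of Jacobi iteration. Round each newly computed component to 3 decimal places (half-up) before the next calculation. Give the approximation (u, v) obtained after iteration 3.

Iteration 1:
  u = (5 - (3)·1.000) / (7) = 0.286
  v = (-11 - (2)·1.000) / (6) = -2.167
Iteration 2:
  u = (5 - (3)·-2.167) / (7) = 1.643
  v = (-11 - (2)·0.286) / (6) = -1.929
Iteration 3:
  u = (5 - (3)·-1.929) / (7) = 1.541
  v = (-11 - (2)·1.643) / (6) = -2.381

(1.541, -2.381)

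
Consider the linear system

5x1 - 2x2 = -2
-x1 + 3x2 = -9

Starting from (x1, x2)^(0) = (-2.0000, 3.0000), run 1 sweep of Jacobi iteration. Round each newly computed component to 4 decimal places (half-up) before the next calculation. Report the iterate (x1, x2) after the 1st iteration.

(0.8000, -3.6667)

Iteration 1:
  x1 = (-2 - (-2)·3.0000) / (5) = 0.8000
  x2 = (-9 - (-1)·-2.0000) / (3) = -3.6667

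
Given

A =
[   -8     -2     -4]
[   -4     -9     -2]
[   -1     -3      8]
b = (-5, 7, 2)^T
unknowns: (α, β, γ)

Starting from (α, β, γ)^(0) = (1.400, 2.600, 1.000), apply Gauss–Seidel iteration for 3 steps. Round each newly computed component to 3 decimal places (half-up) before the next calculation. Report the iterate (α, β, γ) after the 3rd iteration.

(0.945, -1.182, -0.075)

Iteration 1:
  α = (-5 - (-2)·2.600 - (-4)·1.000) / (-8) = -0.525
  β = (7 - (-4)·-0.525 - (-2)·1.000) / (-9) = -0.767
  γ = (2 - (-1)·-0.525 - (-3)·-0.767) / (8) = -0.103
Iteration 2:
  α = (-5 - (-2)·-0.767 - (-4)·-0.103) / (-8) = 0.868
  β = (7 - (-4)·0.868 - (-2)·-0.103) / (-9) = -1.141
  γ = (2 - (-1)·0.868 - (-3)·-1.141) / (8) = -0.069
Iteration 3:
  α = (-5 - (-2)·-1.141 - (-4)·-0.069) / (-8) = 0.945
  β = (7 - (-4)·0.945 - (-2)·-0.069) / (-9) = -1.182
  γ = (2 - (-1)·0.945 - (-3)·-1.182) / (8) = -0.075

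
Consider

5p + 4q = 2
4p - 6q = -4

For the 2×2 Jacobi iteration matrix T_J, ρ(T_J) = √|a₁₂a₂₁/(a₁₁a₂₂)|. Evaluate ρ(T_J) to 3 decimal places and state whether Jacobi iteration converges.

a₁₂a₂₁/(a₁₁a₂₂) = (4)·(4) / ((5)·(-6)) = -0.533333
ρ = √|-0.533333| = √0.533333 = 0.730
ρ < 1, so Jacobi converges

0.730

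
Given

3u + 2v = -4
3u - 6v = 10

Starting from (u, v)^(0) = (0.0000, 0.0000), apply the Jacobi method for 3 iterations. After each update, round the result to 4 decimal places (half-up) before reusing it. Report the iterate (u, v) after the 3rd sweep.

(0.2222, -1.7778)

Iteration 1:
  u = (-4 - (2)·0.0000) / (3) = -1.3333
  v = (10 - (3)·0.0000) / (-6) = -1.6667
Iteration 2:
  u = (-4 - (2)·-1.6667) / (3) = -0.2222
  v = (10 - (3)·-1.3333) / (-6) = -2.3333
Iteration 3:
  u = (-4 - (2)·-2.3333) / (3) = 0.2222
  v = (10 - (3)·-0.2222) / (-6) = -1.7778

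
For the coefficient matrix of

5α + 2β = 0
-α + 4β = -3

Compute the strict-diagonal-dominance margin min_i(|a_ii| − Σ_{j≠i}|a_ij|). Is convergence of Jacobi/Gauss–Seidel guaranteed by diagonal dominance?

row 1: |5| − (2) = 3
row 2: |4| − (1) = 3
minimum over rows = 3 → strictly diagonally dominant (convergence guaranteed)

3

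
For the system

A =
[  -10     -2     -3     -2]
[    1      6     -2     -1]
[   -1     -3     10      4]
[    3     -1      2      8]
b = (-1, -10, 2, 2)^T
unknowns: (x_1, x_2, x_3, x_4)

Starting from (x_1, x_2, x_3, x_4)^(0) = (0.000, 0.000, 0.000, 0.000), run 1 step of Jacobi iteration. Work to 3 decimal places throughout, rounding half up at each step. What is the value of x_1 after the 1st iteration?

0.100

Iteration 1:
  x_1 = (-1 - (-2)·0.000 - (-3)·0.000 - (-2)·0.000) / (-10) = 0.100
  x_2 = (-10 - (1)·0.000 - (-2)·0.000 - (-1)·0.000) / (6) = -1.667
  x_3 = (2 - (-1)·0.000 - (-3)·0.000 - (4)·0.000) / (10) = 0.200
  x_4 = (2 - (3)·0.000 - (-1)·0.000 - (2)·0.000) / (8) = 0.250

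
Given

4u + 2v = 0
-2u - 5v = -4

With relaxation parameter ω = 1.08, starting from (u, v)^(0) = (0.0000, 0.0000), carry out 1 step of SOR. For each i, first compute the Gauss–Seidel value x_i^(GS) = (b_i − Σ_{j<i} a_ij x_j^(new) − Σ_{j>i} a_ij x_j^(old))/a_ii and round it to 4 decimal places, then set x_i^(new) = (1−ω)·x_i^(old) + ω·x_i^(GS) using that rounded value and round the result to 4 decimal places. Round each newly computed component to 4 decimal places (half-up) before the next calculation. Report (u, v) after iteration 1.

(0.0000, 0.8640)

Iteration 1:
  u: GS value = (0 - (2)·0.0000) / (4) = 0.0000;  u ← (1−ω)·0.0000 + ω·0.0000 = 0.0000
  v: GS value = (-4 - (-2)·0.0000) / (-5) = 0.8000;  v ← (1−ω)·0.0000 + ω·0.8000 = 0.8640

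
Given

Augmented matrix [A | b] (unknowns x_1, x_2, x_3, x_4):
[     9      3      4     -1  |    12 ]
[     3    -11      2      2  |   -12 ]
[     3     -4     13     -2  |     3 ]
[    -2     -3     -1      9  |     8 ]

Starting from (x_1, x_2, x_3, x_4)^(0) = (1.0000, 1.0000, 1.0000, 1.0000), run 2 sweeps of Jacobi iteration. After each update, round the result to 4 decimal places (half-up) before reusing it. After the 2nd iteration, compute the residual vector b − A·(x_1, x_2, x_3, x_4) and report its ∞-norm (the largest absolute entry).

Iteration 1:
  x_1 = (12 - (3)·1.0000 - (4)·1.0000 - (-1)·1.0000) / (9) = 0.6667
  x_2 = (-12 - (3)·1.0000 - (2)·1.0000 - (2)·1.0000) / (-11) = 1.7273
  x_3 = (3 - (3)·1.0000 - (-4)·1.0000 - (-2)·1.0000) / (13) = 0.4615
  x_4 = (8 - (-2)·1.0000 - (-3)·1.0000 - (-1)·1.0000) / (9) = 1.5556
Iteration 2:
  x_1 = (12 - (3)·1.7273 - (4)·0.4615 - (-1)·1.5556) / (9) = 0.7253
  x_2 = (-12 - (3)·0.6667 - (2)·0.4615 - (2)·1.5556) / (-11) = 1.6395
  x_3 = (3 - (3)·0.6667 - (-4)·1.7273 - (-2)·1.5556) / (13) = 0.8477
  x_4 = (8 - (-2)·0.6667 - (-3)·1.7273 - (-1)·0.4615) / (9) = 1.6641
Residual b − A·x = (-1.1729, -1.1650, -0.3098, 0.2399); ∞-norm = 1.1729

1.1729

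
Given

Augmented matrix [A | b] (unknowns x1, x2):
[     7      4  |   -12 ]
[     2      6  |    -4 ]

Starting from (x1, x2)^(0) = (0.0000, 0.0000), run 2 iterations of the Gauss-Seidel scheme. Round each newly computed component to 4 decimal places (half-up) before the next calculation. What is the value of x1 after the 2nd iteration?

Iteration 1:
  x1 = (-12 - (4)·0.0000) / (7) = -1.7143
  x2 = (-4 - (2)·-1.7143) / (6) = -0.0952
Iteration 2:
  x1 = (-12 - (4)·-0.0952) / (7) = -1.6599
  x2 = (-4 - (2)·-1.6599) / (6) = -0.1134

-1.6599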